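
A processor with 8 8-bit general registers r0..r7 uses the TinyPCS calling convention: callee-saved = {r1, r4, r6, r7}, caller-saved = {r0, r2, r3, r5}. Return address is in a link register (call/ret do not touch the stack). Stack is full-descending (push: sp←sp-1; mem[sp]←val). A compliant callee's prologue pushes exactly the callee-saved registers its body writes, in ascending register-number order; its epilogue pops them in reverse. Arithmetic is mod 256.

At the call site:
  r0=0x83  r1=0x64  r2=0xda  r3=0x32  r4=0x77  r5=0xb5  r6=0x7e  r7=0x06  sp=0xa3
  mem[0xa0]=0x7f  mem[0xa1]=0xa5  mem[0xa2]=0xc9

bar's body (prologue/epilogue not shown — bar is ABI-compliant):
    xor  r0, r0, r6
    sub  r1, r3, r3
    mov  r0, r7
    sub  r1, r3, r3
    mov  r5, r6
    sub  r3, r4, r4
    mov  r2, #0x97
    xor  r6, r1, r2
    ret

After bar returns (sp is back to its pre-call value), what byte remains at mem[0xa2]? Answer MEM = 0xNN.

prologue: push r1 -> mem[0xa2]=0x64, sp=0xa2
prologue: push r6 -> mem[0xa1]=0x7e, sp=0xa1
body[0] xor  r0, r0, r6 -> r0=0xfd
body[1] sub  r1, r3, r3 -> r1=0x00
body[2] mov  r0, r7 -> r0=0x06
body[3] sub  r1, r3, r3 -> r1=0x00
body[4] mov  r5, r6 -> r5=0x7e
body[5] sub  r3, r4, r4 -> r3=0x00
body[6] mov  r2, #0x97 -> r2=0x97
body[7] xor  r6, r1, r2 -> r6=0x97
epilogue: pop r6=0x7e, sp=0xa2
epilogue: pop r1=0x64, sp=0xa3
prologue pushed ['r1', 'r6'] at ['0xa2', '0xa1']

MEM = 0x64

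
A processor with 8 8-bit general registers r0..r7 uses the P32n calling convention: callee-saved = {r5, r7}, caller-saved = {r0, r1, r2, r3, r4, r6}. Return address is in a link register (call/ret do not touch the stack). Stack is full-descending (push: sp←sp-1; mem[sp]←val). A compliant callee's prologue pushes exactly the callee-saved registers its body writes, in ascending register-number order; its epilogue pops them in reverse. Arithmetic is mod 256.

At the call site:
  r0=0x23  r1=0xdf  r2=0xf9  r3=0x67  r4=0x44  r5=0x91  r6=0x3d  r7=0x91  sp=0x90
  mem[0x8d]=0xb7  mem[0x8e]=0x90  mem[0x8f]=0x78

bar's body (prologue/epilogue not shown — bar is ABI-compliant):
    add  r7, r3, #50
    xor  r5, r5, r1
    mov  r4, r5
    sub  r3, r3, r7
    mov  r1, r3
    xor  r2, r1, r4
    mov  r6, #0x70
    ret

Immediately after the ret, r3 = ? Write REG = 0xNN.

REG = 0xce

prologue: push r5 -> mem[0x8f]=0x91, sp=0x8f
prologue: push r7 -> mem[0x8e]=0x91, sp=0x8e
body[0] add  r7, r3, #50 -> r7=0x99
body[1] xor  r5, r5, r1 -> r5=0x4e
body[2] mov  r4, r5 -> r4=0x4e
body[3] sub  r3, r3, r7 -> r3=0xce
body[4] mov  r1, r3 -> r1=0xce
body[5] xor  r2, r1, r4 -> r2=0x80
body[6] mov  r6, #0x70 -> r6=0x70
epilogue: pop r7=0x91, sp=0x8f
epilogue: pop r5=0x91, sp=0x90
r3 is caller-saved -> body value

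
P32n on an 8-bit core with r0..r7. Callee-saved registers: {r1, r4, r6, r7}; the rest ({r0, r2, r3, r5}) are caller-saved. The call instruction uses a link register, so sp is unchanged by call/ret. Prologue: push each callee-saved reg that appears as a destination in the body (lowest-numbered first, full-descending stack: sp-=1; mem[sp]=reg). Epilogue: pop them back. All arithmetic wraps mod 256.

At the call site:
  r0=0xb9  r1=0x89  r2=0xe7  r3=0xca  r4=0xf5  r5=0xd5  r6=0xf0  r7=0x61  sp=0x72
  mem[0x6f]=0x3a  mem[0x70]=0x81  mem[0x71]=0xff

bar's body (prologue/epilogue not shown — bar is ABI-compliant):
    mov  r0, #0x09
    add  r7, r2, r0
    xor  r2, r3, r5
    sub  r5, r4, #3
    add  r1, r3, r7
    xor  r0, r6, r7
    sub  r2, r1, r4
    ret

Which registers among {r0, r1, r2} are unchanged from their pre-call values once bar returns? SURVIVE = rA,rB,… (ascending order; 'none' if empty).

SURVIVE = r1

prologue: push r1 → mem[0x71]=0x89, sp=0x71
prologue: push r7 → mem[0x70]=0x61, sp=0x70
body[0] mov  r0, #0x09 → r0=0x09
body[1] add  r7, r2, r0 → r7=0xf0
body[2] xor  r2, r3, r5 → r2=0x1f
body[3] sub  r5, r4, #3 → r5=0xf2
body[4] add  r1, r3, r7 → r1=0xba
body[5] xor  r0, r6, r7 → r0=0x00
body[6] sub  r2, r1, r4 → r2=0xc5
epilogue: pop r7=0x61, sp=0x71
epilogue: pop r1=0x89, sp=0x72
r0: caller-saved, written=True
r1: callee-saved, written=True
r2: caller-saved, written=True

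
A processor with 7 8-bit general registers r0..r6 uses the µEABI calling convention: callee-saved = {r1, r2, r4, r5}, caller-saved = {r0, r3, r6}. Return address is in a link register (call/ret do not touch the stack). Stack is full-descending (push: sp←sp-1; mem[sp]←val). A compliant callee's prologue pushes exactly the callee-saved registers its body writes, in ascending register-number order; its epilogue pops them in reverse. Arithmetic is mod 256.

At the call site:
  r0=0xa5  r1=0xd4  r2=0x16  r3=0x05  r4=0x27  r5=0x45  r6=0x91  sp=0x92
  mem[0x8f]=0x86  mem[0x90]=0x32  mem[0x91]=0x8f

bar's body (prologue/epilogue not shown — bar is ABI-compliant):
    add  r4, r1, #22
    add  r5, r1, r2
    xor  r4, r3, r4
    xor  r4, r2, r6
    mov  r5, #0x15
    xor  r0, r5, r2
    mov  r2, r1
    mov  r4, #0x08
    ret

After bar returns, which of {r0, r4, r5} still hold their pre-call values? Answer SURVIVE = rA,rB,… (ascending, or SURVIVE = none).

prologue: push r2 -> mem[0x91]=0x16, sp=0x91
prologue: push r4 -> mem[0x90]=0x27, sp=0x90
prologue: push r5 -> mem[0x8f]=0x45, sp=0x8f
body[0] add  r4, r1, #22 -> r4=0xea
body[1] add  r5, r1, r2 -> r5=0xea
body[2] xor  r4, r3, r4 -> r4=0xef
body[3] xor  r4, r2, r6 -> r4=0x87
body[4] mov  r5, #0x15 -> r5=0x15
body[5] xor  r0, r5, r2 -> r0=0x03
body[6] mov  r2, r1 -> r2=0xd4
body[7] mov  r4, #0x08 -> r4=0x08
epilogue: pop r5=0x45, sp=0x90
epilogue: pop r4=0x27, sp=0x91
epilogue: pop r2=0x16, sp=0x92
r0: caller-saved, written=True
r4: callee-saved, written=True
r5: callee-saved, written=True

SURVIVE = r4,r5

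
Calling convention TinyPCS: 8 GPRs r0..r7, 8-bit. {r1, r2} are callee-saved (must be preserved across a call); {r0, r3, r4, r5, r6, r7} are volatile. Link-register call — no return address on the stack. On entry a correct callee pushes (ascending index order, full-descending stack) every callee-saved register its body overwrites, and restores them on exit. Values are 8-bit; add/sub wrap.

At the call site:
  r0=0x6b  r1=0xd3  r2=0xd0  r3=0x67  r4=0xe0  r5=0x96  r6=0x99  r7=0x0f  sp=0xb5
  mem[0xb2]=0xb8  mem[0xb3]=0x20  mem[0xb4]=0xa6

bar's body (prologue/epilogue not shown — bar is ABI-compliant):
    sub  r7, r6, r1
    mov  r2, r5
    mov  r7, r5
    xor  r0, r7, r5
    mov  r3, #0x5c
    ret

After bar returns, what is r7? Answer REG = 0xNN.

prologue: push r2 -> mem[0xb4]=0xd0, sp=0xb4
body[0] sub  r7, r6, r1 -> r7=0xc6
body[1] mov  r2, r5 -> r2=0x96
body[2] mov  r7, r5 -> r7=0x96
body[3] xor  r0, r7, r5 -> r0=0x00
body[4] mov  r3, #0x5c -> r3=0x5c
epilogue: pop r2=0xd0, sp=0xb5
r7 is caller-saved -> body value

REG = 0x96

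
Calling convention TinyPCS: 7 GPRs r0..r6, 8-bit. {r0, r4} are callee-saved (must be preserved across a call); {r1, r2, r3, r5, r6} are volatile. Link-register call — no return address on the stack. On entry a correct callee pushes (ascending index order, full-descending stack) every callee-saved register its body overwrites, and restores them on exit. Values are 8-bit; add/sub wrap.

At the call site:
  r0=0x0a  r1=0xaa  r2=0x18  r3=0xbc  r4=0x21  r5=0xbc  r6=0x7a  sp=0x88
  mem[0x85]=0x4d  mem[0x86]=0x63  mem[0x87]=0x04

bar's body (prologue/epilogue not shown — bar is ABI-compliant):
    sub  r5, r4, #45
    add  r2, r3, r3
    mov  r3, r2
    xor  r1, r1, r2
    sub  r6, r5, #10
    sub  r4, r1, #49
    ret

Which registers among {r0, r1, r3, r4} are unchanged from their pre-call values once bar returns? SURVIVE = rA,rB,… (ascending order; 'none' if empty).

SURVIVE = r0,r4

prologue: push r4 → mem[0x87]=0x21, sp=0x87
body[0] sub  r5, r4, #45 → r5=0xf4
body[1] add  r2, r3, r3 → r2=0x78
body[2] mov  r3, r2 → r3=0x78
body[3] xor  r1, r1, r2 → r1=0xd2
body[4] sub  r6, r5, #10 → r6=0xea
body[5] sub  r4, r1, #49 → r4=0xa1
epilogue: pop r4=0x21, sp=0x88
r0: callee-saved, written=False
r1: caller-saved, written=True
r3: caller-saved, written=True
r4: callee-saved, written=True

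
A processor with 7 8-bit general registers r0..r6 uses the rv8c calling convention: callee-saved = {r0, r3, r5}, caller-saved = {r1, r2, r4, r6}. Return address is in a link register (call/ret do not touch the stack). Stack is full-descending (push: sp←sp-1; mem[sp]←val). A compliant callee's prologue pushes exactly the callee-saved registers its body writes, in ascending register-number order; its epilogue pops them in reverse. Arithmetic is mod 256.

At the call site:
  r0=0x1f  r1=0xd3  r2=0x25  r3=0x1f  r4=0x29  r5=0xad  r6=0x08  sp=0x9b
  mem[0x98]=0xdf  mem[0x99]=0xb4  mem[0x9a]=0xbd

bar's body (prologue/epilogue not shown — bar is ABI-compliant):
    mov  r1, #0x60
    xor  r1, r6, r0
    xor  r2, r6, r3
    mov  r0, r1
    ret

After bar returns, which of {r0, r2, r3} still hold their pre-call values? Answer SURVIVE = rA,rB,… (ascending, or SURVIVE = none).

prologue: push r0 -> mem[0x9a]=0x1f, sp=0x9a
body[0] mov  r1, #0x60 -> r1=0x60
body[1] xor  r1, r6, r0 -> r1=0x17
body[2] xor  r2, r6, r3 -> r2=0x17
body[3] mov  r0, r1 -> r0=0x17
epilogue: pop r0=0x1f, sp=0x9b
r0: callee-saved, written=True
r2: caller-saved, written=True
r3: callee-saved, written=False

SURVIVE = r0,r3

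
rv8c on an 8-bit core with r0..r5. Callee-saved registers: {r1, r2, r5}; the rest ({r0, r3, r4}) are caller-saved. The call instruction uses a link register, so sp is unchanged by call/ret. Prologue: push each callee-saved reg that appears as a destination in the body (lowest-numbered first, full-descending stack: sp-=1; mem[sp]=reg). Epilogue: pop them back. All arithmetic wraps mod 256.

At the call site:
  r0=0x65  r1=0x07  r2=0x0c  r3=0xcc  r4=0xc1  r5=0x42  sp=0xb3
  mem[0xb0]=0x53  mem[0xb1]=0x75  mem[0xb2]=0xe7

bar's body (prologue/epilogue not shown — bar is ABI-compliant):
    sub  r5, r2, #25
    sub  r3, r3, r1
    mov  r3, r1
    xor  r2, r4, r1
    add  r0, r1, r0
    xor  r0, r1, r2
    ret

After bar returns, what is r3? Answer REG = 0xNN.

REG = 0x07

prologue: push r2 → mem[0xb2]=0x0c, sp=0xb2
prologue: push r5 → mem[0xb1]=0x42, sp=0xb1
body[0] sub  r5, r2, #25 → r5=0xf3
body[1] sub  r3, r3, r1 → r3=0xc5
body[2] mov  r3, r1 → r3=0x07
body[3] xor  r2, r4, r1 → r2=0xc6
body[4] add  r0, r1, r0 → r0=0x6c
body[5] xor  r0, r1, r2 → r0=0xc1
epilogue: pop r5=0x42, sp=0xb2
epilogue: pop r2=0x0c, sp=0xb3
r3 is caller-saved → body value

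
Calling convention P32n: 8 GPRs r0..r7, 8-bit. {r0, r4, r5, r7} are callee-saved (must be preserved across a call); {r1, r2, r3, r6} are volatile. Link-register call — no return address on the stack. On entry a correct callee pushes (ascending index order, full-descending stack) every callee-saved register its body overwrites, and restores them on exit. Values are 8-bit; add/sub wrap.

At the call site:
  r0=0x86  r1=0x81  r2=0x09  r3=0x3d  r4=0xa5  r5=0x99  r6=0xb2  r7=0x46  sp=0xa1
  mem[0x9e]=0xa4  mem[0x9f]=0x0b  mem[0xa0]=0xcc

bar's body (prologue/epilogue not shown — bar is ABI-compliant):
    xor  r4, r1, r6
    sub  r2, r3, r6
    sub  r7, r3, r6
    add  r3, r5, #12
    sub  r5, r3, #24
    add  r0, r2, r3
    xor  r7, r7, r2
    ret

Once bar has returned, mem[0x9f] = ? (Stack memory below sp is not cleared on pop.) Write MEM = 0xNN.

MEM = 0xa5

prologue: push r0 → mem[0xa0]=0x86, sp=0xa0
prologue: push r4 → mem[0x9f]=0xa5, sp=0x9f
prologue: push r5 → mem[0x9e]=0x99, sp=0x9e
prologue: push r7 → mem[0x9d]=0x46, sp=0x9d
body[0] xor  r4, r1, r6 → r4=0x33
body[1] sub  r2, r3, r6 → r2=0x8b
body[2] sub  r7, r3, r6 → r7=0x8b
body[3] add  r3, r5, #12 → r3=0xa5
body[4] sub  r5, r3, #24 → r5=0x8d
body[5] add  r0, r2, r3 → r0=0x30
body[6] xor  r7, r7, r2 → r7=0x00
epilogue: pop r7=0x46, sp=0x9e
epilogue: pop r5=0x99, sp=0x9f
epilogue: pop r4=0xa5, sp=0xa0
epilogue: pop r0=0x86, sp=0xa1
prologue pushed ['r0', 'r4', 'r5', 'r7'] at ['0xa0', '0x9f', '0x9e', '0x9d']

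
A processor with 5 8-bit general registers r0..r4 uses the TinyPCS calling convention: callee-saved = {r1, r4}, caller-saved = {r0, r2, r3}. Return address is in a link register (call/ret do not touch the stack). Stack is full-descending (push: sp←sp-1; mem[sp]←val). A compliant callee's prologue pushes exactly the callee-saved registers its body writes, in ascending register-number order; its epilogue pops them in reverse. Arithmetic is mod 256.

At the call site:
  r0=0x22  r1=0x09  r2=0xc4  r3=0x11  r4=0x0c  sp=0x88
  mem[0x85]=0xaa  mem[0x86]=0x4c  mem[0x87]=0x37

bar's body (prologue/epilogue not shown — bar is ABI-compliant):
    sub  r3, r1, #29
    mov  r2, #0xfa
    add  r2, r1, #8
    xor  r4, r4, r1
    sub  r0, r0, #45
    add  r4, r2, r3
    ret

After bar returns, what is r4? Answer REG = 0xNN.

REG = 0x0c

prologue: push r4 → mem[0x87]=0x0c, sp=0x87
body[0] sub  r3, r1, #29 → r3=0xec
body[1] mov  r2, #0xfa → r2=0xfa
body[2] add  r2, r1, #8 → r2=0x11
body[3] xor  r4, r4, r1 → r4=0x05
body[4] sub  r0, r0, #45 → r0=0xf5
body[5] add  r4, r2, r3 → r4=0xfd
epilogue: pop r4=0x0c, sp=0x88
r4 is callee-saved → restored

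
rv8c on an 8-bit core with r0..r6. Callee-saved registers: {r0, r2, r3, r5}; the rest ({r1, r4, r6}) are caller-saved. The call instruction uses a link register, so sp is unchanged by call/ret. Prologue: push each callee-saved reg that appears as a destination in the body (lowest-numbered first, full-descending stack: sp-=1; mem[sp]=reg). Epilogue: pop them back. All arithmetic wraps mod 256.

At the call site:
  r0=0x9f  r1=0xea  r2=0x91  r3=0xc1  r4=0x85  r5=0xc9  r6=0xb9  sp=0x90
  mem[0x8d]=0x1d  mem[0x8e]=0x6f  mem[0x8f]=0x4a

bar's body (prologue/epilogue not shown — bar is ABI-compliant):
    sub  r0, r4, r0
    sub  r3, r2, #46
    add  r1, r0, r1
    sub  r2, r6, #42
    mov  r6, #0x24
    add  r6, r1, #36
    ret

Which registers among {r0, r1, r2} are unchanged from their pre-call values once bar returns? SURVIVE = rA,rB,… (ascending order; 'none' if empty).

SURVIVE = r0,r2

prologue: push r0 → mem[0x8f]=0x9f, sp=0x8f
prologue: push r2 → mem[0x8e]=0x91, sp=0x8e
prologue: push r3 → mem[0x8d]=0xc1, sp=0x8d
body[0] sub  r0, r4, r0 → r0=0xe6
body[1] sub  r3, r2, #46 → r3=0x63
body[2] add  r1, r0, r1 → r1=0xd0
body[3] sub  r2, r6, #42 → r2=0x8f
body[4] mov  r6, #0x24 → r6=0x24
body[5] add  r6, r1, #36 → r6=0xf4
epilogue: pop r3=0xc1, sp=0x8e
epilogue: pop r2=0x91, sp=0x8f
epilogue: pop r0=0x9f, sp=0x90
r0: callee-saved, written=True
r1: caller-saved, written=True
r2: callee-saved, written=True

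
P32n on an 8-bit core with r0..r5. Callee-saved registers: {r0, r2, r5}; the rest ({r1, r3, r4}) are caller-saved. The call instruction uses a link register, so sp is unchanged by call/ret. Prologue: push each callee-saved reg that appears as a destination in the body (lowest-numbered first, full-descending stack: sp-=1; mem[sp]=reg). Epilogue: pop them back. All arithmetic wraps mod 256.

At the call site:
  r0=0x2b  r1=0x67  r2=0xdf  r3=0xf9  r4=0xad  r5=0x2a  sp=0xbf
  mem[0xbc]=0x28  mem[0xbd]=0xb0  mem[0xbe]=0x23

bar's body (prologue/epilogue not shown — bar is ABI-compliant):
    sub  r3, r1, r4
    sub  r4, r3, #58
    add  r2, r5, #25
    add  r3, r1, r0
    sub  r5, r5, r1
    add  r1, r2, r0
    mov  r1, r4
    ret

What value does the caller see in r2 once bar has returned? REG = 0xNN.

prologue: push r2 -> mem[0xbe]=0xdf, sp=0xbe
prologue: push r5 -> mem[0xbd]=0x2a, sp=0xbd
body[0] sub  r3, r1, r4 -> r3=0xba
body[1] sub  r4, r3, #58 -> r4=0x80
body[2] add  r2, r5, #25 -> r2=0x43
body[3] add  r3, r1, r0 -> r3=0x92
body[4] sub  r5, r5, r1 -> r5=0xc3
body[5] add  r1, r2, r0 -> r1=0x6e
body[6] mov  r1, r4 -> r1=0x80
epilogue: pop r5=0x2a, sp=0xbe
epilogue: pop r2=0xdf, sp=0xbf
r2 is callee-saved -> restored

REG = 0xdf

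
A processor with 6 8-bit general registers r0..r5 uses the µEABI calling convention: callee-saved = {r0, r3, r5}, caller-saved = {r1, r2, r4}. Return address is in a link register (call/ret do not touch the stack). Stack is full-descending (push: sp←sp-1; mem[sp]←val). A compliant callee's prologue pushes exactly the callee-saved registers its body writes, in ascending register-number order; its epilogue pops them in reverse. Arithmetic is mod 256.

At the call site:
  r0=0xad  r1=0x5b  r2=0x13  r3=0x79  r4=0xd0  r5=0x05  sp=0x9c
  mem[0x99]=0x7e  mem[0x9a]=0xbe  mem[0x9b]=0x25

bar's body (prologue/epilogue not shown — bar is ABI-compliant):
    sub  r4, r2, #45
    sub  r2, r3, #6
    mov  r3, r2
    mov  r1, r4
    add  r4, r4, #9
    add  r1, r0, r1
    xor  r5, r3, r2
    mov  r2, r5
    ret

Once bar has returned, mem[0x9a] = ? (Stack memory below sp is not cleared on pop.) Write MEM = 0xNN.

MEM = 0x05

prologue: push r3 -> mem[0x9b]=0x79, sp=0x9b
prologue: push r5 -> mem[0x9a]=0x05, sp=0x9a
body[0] sub  r4, r2, #45 -> r4=0xe6
body[1] sub  r2, r3, #6 -> r2=0x73
body[2] mov  r3, r2 -> r3=0x73
body[3] mov  r1, r4 -> r1=0xe6
body[4] add  r4, r4, #9 -> r4=0xef
body[5] add  r1, r0, r1 -> r1=0x93
body[6] xor  r5, r3, r2 -> r5=0x00
body[7] mov  r2, r5 -> r2=0x00
epilogue: pop r5=0x05, sp=0x9b
epilogue: pop r3=0x79, sp=0x9c
prologue pushed ['r3', 'r5'] at ['0x9b', '0x9a']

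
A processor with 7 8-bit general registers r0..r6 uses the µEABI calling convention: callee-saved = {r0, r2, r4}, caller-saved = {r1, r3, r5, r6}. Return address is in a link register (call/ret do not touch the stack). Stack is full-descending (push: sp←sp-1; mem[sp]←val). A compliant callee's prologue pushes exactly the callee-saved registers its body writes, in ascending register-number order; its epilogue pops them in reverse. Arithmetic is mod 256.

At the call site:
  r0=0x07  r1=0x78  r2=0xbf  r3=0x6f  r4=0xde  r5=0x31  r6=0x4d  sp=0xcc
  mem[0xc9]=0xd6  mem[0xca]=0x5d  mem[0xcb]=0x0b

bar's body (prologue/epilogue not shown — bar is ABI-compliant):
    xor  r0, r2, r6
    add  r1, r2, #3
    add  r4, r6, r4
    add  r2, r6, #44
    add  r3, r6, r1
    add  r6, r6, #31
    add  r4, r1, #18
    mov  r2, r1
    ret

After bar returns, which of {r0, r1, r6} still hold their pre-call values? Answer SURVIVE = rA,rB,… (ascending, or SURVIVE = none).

prologue: push r0 -> mem[0xcb]=0x07, sp=0xcb
prologue: push r2 -> mem[0xca]=0xbf, sp=0xca
prologue: push r4 -> mem[0xc9]=0xde, sp=0xc9
body[0] xor  r0, r2, r6 -> r0=0xf2
body[1] add  r1, r2, #3 -> r1=0xc2
body[2] add  r4, r6, r4 -> r4=0x2b
body[3] add  r2, r6, #44 -> r2=0x79
body[4] add  r3, r6, r1 -> r3=0x0f
body[5] add  r6, r6, #31 -> r6=0x6c
body[6] add  r4, r1, #18 -> r4=0xd4
body[7] mov  r2, r1 -> r2=0xc2
epilogue: pop r4=0xde, sp=0xca
epilogue: pop r2=0xbf, sp=0xcb
epilogue: pop r0=0x07, sp=0xcc
r0: callee-saved, written=True
r1: caller-saved, written=True
r6: caller-saved, written=True

SURVIVE = r0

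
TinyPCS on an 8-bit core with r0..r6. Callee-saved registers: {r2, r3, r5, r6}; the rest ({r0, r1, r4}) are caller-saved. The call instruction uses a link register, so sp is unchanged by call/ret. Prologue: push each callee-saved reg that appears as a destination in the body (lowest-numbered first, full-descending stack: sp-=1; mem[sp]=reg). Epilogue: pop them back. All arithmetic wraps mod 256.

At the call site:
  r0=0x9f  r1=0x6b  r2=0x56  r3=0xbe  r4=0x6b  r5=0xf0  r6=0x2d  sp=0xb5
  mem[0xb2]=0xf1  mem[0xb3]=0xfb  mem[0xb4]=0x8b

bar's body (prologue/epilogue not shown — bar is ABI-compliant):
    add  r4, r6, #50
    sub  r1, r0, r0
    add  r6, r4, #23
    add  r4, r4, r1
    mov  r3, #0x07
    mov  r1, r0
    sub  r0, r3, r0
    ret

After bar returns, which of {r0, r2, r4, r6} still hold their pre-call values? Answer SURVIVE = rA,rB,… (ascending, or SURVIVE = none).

prologue: push r3 → mem[0xb4]=0xbe, sp=0xb4
prologue: push r6 → mem[0xb3]=0x2d, sp=0xb3
body[0] add  r4, r6, #50 → r4=0x5f
body[1] sub  r1, r0, r0 → r1=0x00
body[2] add  r6, r4, #23 → r6=0x76
body[3] add  r4, r4, r1 → r4=0x5f
body[4] mov  r3, #0x07 → r3=0x07
body[5] mov  r1, r0 → r1=0x9f
body[6] sub  r0, r3, r0 → r0=0x68
epilogue: pop r6=0x2d, sp=0xb4
epilogue: pop r3=0xbe, sp=0xb5
r0: caller-saved, written=True
r2: callee-saved, written=False
r4: caller-saved, written=True
r6: callee-saved, written=True

SURVIVE = r2,r6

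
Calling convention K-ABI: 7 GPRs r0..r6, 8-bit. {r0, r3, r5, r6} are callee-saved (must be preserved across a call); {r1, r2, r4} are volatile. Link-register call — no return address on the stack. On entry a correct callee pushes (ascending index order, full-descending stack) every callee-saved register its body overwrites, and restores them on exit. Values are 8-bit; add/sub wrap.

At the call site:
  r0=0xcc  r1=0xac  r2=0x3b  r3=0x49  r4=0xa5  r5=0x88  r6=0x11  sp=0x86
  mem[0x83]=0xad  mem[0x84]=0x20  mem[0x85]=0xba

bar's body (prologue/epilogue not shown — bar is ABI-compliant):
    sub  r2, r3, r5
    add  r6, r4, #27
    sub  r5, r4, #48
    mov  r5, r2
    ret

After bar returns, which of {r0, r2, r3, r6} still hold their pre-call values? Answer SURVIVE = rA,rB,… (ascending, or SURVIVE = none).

SURVIVE = r0,r3,r6

prologue: push r5 -> mem[0x85]=0x88, sp=0x85
prologue: push r6 -> mem[0x84]=0x11, sp=0x84
body[0] sub  r2, r3, r5 -> r2=0xc1
body[1] add  r6, r4, #27 -> r6=0xc0
body[2] sub  r5, r4, #48 -> r5=0x75
body[3] mov  r5, r2 -> r5=0xc1
epilogue: pop r6=0x11, sp=0x85
epilogue: pop r5=0x88, sp=0x86
r0: callee-saved, written=False
r2: caller-saved, written=True
r3: callee-saved, written=False
r6: callee-saved, written=True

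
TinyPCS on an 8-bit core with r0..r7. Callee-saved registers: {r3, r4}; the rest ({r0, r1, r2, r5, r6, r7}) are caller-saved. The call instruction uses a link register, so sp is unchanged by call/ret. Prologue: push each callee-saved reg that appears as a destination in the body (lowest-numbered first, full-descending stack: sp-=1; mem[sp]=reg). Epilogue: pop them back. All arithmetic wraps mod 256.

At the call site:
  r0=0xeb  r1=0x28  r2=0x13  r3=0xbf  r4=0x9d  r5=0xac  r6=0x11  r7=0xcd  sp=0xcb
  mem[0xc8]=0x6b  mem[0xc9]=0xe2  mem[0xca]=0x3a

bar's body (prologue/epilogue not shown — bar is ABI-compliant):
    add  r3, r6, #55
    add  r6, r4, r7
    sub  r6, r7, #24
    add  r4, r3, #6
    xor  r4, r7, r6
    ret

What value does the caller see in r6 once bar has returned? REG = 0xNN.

REG = 0xb5

prologue: push r3 -> mem[0xca]=0xbf, sp=0xca
prologue: push r4 -> mem[0xc9]=0x9d, sp=0xc9
body[0] add  r3, r6, #55 -> r3=0x48
body[1] add  r6, r4, r7 -> r6=0x6a
body[2] sub  r6, r7, #24 -> r6=0xb5
body[3] add  r4, r3, #6 -> r4=0x4e
body[4] xor  r4, r7, r6 -> r4=0x78
epilogue: pop r4=0x9d, sp=0xca
epilogue: pop r3=0xbf, sp=0xcb
r6 is caller-saved -> body value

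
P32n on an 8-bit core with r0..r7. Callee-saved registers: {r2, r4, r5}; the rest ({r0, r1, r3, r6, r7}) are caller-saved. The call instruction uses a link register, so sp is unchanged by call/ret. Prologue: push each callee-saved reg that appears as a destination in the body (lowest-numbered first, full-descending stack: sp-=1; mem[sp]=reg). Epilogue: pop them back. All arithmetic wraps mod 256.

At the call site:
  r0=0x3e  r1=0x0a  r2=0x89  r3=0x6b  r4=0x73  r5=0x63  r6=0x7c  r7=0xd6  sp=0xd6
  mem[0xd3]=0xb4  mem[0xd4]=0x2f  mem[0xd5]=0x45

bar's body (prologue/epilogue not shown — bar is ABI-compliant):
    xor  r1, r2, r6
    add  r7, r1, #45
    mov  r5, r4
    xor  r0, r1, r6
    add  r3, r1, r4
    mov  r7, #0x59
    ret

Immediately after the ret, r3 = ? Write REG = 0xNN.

REG = 0x68

prologue: push r5 -> mem[0xd5]=0x63, sp=0xd5
body[0] xor  r1, r2, r6 -> r1=0xf5
body[1] add  r7, r1, #45 -> r7=0x22
body[2] mov  r5, r4 -> r5=0x73
body[3] xor  r0, r1, r6 -> r0=0x89
body[4] add  r3, r1, r4 -> r3=0x68
body[5] mov  r7, #0x59 -> r7=0x59
epilogue: pop r5=0x63, sp=0xd6
r3 is caller-saved -> body value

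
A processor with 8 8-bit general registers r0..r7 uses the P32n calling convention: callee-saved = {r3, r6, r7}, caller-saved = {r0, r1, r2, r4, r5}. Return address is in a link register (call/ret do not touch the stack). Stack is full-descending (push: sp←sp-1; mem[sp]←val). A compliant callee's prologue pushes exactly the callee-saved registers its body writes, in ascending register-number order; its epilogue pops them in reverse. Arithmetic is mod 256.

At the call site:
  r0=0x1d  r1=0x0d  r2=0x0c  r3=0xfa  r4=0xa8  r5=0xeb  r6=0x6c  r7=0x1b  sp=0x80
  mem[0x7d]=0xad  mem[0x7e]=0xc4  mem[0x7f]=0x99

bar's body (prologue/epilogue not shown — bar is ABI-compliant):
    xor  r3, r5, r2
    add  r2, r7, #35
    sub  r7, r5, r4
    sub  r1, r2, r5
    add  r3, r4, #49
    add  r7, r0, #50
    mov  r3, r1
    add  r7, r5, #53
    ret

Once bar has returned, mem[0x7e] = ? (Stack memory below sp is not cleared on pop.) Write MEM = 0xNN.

prologue: push r3 → mem[0x7f]=0xfa, sp=0x7f
prologue: push r7 → mem[0x7e]=0x1b, sp=0x7e
body[0] xor  r3, r5, r2 → r3=0xe7
body[1] add  r2, r7, #35 → r2=0x3e
body[2] sub  r7, r5, r4 → r7=0x43
body[3] sub  r1, r2, r5 → r1=0x53
body[4] add  r3, r4, #49 → r3=0xd9
body[5] add  r7, r0, #50 → r7=0x4f
body[6] mov  r3, r1 → r3=0x53
body[7] add  r7, r5, #53 → r7=0x20
epilogue: pop r7=0x1b, sp=0x7f
epilogue: pop r3=0xfa, sp=0x80
prologue pushed ['r3', 'r7'] at ['0x7f', '0x7e']

MEM = 0x1b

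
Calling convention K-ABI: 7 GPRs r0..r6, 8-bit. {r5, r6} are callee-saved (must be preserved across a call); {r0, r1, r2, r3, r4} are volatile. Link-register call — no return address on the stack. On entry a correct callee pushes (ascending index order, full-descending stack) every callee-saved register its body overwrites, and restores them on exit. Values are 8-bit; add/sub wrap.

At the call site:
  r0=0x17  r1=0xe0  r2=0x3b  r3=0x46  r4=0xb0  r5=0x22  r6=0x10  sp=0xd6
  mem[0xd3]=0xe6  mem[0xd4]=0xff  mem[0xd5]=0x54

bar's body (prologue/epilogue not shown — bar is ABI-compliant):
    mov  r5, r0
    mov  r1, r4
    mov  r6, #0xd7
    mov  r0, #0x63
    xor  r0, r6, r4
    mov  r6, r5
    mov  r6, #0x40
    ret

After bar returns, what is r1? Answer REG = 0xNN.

REG = 0xb0

prologue: push r5 -> mem[0xd5]=0x22, sp=0xd5
prologue: push r6 -> mem[0xd4]=0x10, sp=0xd4
body[0] mov  r5, r0 -> r5=0x17
body[1] mov  r1, r4 -> r1=0xb0
body[2] mov  r6, #0xd7 -> r6=0xd7
body[3] mov  r0, #0x63 -> r0=0x63
body[4] xor  r0, r6, r4 -> r0=0x67
body[5] mov  r6, r5 -> r6=0x17
body[6] mov  r6, #0x40 -> r6=0x40
epilogue: pop r6=0x10, sp=0xd5
epilogue: pop r5=0x22, sp=0xd6
r1 is caller-saved -> body value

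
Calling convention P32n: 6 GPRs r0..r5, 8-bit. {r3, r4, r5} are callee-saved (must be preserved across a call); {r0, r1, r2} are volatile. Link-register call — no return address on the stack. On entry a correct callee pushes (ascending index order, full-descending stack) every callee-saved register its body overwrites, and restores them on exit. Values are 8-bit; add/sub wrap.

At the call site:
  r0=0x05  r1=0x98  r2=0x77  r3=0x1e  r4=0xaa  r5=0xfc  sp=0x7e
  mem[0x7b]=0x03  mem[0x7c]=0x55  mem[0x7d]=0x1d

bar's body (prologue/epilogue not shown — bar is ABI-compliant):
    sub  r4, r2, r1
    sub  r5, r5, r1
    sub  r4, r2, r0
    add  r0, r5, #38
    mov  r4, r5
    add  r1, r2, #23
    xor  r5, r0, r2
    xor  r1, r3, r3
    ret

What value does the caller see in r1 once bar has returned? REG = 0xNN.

prologue: push r4 → mem[0x7d]=0xaa, sp=0x7d
prologue: push r5 → mem[0x7c]=0xfc, sp=0x7c
body[0] sub  r4, r2, r1 → r4=0xdf
body[1] sub  r5, r5, r1 → r5=0x64
body[2] sub  r4, r2, r0 → r4=0x72
body[3] add  r0, r5, #38 → r0=0x8a
body[4] mov  r4, r5 → r4=0x64
body[5] add  r1, r2, #23 → r1=0x8e
body[6] xor  r5, r0, r2 → r5=0xfd
body[7] xor  r1, r3, r3 → r1=0x00
epilogue: pop r5=0xfc, sp=0x7d
epilogue: pop r4=0xaa, sp=0x7e
r1 is caller-saved → body value

REG = 0x00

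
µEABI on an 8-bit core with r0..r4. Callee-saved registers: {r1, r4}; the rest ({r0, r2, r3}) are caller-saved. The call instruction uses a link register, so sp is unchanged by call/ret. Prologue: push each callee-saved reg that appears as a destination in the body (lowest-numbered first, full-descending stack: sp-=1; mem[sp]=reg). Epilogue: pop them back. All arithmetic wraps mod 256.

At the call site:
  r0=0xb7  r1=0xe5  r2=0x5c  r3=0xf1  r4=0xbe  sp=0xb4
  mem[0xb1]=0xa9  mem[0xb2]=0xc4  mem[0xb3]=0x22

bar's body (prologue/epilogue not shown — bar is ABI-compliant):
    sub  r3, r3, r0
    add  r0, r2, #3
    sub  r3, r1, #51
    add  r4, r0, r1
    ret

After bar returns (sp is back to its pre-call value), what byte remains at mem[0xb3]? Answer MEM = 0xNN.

MEM = 0xbe

prologue: push r4 -> mem[0xb3]=0xbe, sp=0xb3
body[0] sub  r3, r3, r0 -> r3=0x3a
body[1] add  r0, r2, #3 -> r0=0x5f
body[2] sub  r3, r1, #51 -> r3=0xb2
body[3] add  r4, r0, r1 -> r4=0x44
epilogue: pop r4=0xbe, sp=0xb4
prologue pushed ['r4'] at ['0xb3']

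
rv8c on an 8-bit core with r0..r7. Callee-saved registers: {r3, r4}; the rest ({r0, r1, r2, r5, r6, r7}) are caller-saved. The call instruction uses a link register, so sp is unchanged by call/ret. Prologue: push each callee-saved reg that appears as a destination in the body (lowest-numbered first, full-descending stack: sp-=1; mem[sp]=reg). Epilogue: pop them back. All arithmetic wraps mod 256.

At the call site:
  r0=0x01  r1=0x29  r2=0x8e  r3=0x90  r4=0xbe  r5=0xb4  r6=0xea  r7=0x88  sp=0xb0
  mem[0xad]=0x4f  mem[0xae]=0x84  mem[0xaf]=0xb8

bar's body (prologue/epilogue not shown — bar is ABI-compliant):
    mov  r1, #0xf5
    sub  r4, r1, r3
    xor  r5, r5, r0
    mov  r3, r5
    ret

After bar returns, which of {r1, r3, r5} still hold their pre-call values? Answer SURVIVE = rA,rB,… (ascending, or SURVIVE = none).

SURVIVE = r3

prologue: push r3 -> mem[0xaf]=0x90, sp=0xaf
prologue: push r4 -> mem[0xae]=0xbe, sp=0xae
body[0] mov  r1, #0xf5 -> r1=0xf5
body[1] sub  r4, r1, r3 -> r4=0x65
body[2] xor  r5, r5, r0 -> r5=0xb5
body[3] mov  r3, r5 -> r3=0xb5
epilogue: pop r4=0xbe, sp=0xaf
epilogue: pop r3=0x90, sp=0xb0
r1: caller-saved, written=True
r3: callee-saved, written=True
r5: caller-saved, written=True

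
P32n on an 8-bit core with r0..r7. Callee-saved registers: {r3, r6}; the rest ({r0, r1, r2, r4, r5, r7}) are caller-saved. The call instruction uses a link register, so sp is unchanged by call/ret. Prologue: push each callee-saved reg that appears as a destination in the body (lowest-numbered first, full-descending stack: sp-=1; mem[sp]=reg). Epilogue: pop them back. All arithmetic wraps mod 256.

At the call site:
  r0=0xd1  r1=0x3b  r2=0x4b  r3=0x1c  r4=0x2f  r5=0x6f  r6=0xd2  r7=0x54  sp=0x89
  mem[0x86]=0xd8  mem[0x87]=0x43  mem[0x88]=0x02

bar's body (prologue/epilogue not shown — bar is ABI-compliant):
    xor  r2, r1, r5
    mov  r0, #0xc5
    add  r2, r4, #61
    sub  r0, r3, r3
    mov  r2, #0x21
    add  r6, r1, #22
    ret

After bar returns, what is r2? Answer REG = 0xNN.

REG = 0x21

prologue: push r6 → mem[0x88]=0xd2, sp=0x88
body[0] xor  r2, r1, r5 → r2=0x54
body[1] mov  r0, #0xc5 → r0=0xc5
body[2] add  r2, r4, #61 → r2=0x6c
body[3] sub  r0, r3, r3 → r0=0x00
body[4] mov  r2, #0x21 → r2=0x21
body[5] add  r6, r1, #22 → r6=0x51
epilogue: pop r6=0xd2, sp=0x89
r2 is caller-saved → body value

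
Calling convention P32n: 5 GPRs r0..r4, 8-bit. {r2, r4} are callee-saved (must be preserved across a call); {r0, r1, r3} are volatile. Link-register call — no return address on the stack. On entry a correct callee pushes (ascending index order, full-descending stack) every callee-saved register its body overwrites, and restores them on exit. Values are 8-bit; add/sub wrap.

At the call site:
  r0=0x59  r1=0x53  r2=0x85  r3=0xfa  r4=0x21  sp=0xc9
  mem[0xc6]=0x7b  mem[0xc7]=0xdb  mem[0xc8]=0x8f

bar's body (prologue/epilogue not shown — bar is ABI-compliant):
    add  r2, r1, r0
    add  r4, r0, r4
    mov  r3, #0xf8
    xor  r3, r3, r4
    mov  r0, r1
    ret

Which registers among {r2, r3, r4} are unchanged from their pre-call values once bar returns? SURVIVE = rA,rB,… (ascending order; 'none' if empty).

SURVIVE = r2,r4

prologue: push r2 → mem[0xc8]=0x85, sp=0xc8
prologue: push r4 → mem[0xc7]=0x21, sp=0xc7
body[0] add  r2, r1, r0 → r2=0xac
body[1] add  r4, r0, r4 → r4=0x7a
body[2] mov  r3, #0xf8 → r3=0xf8
body[3] xor  r3, r3, r4 → r3=0x82
body[4] mov  r0, r1 → r0=0x53
epilogue: pop r4=0x21, sp=0xc8
epilogue: pop r2=0x85, sp=0xc9
r2: callee-saved, written=True
r3: caller-saved, written=True
r4: callee-saved, written=True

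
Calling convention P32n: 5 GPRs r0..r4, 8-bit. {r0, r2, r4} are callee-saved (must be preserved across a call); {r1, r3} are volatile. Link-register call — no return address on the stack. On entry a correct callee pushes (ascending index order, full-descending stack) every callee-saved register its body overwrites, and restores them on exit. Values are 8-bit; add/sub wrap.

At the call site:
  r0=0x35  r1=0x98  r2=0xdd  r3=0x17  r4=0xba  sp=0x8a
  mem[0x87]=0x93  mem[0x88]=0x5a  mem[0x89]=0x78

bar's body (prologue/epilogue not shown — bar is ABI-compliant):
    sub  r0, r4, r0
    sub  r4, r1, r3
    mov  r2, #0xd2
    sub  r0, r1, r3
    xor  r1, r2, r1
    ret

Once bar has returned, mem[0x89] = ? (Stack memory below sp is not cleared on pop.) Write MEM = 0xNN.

prologue: push r0 -> mem[0x89]=0x35, sp=0x89
prologue: push r2 -> mem[0x88]=0xdd, sp=0x88
prologue: push r4 -> mem[0x87]=0xba, sp=0x87
body[0] sub  r0, r4, r0 -> r0=0x85
body[1] sub  r4, r1, r3 -> r4=0x81
body[2] mov  r2, #0xd2 -> r2=0xd2
body[3] sub  r0, r1, r3 -> r0=0x81
body[4] xor  r1, r2, r1 -> r1=0x4a
epilogue: pop r4=0xba, sp=0x88
epilogue: pop r2=0xdd, sp=0x89
epilogue: pop r0=0x35, sp=0x8a
prologue pushed ['r0', 'r2', 'r4'] at ['0x89', '0x88', '0x87']

MEM = 0x35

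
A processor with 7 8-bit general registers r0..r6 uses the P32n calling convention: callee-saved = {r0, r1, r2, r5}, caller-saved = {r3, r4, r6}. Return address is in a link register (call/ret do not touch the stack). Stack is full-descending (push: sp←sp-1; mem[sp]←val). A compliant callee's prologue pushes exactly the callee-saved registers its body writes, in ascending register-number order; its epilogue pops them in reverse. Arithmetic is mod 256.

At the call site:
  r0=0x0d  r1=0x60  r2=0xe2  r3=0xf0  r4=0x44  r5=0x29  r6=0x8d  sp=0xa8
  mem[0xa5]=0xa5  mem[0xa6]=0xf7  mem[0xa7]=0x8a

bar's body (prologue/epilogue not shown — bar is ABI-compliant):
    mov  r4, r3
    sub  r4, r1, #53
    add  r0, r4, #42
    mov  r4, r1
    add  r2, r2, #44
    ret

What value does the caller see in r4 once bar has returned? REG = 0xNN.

prologue: push r0 → mem[0xa7]=0x0d, sp=0xa7
prologue: push r2 → mem[0xa6]=0xe2, sp=0xa6
body[0] mov  r4, r3 → r4=0xf0
body[1] sub  r4, r1, #53 → r4=0x2b
body[2] add  r0, r4, #42 → r0=0x55
body[3] mov  r4, r1 → r4=0x60
body[4] add  r2, r2, #44 → r2=0x0e
epilogue: pop r2=0xe2, sp=0xa7
epilogue: pop r0=0x0d, sp=0xa8
r4 is caller-saved → body value

REG = 0x60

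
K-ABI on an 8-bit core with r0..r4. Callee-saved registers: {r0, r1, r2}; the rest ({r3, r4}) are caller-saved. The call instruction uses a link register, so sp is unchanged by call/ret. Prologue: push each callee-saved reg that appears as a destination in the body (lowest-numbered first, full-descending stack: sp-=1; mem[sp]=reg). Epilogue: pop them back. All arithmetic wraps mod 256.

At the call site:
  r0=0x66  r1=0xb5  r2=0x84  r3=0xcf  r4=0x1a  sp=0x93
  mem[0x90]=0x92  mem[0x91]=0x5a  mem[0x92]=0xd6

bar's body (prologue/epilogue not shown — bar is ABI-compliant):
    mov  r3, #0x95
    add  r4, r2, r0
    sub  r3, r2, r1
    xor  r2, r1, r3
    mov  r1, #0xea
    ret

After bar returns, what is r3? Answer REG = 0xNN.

REG = 0xcf

prologue: push r1 → mem[0x92]=0xb5, sp=0x92
prologue: push r2 → mem[0x91]=0x84, sp=0x91
body[0] mov  r3, #0x95 → r3=0x95
body[1] add  r4, r2, r0 → r4=0xea
body[2] sub  r3, r2, r1 → r3=0xcf
body[3] xor  r2, r1, r3 → r2=0x7a
body[4] mov  r1, #0xea → r1=0xea
epilogue: pop r2=0x84, sp=0x92
epilogue: pop r1=0xb5, sp=0x93
r3 is caller-saved → body value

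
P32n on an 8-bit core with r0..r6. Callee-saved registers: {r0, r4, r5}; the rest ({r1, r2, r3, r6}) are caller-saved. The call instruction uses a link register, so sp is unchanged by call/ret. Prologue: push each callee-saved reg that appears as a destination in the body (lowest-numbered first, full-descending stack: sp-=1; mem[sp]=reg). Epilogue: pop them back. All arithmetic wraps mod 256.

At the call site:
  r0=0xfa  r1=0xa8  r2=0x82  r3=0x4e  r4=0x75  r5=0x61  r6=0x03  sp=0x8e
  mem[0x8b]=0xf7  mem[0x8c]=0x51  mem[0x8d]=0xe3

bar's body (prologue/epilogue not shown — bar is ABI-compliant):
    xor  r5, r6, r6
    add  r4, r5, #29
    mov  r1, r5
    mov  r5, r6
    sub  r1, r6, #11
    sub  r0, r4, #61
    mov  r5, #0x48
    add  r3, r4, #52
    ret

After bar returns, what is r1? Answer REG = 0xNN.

prologue: push r0 → mem[0x8d]=0xfa, sp=0x8d
prologue: push r4 → mem[0x8c]=0x75, sp=0x8c
prologue: push r5 → mem[0x8b]=0x61, sp=0x8b
body[0] xor  r5, r6, r6 → r5=0x00
body[1] add  r4, r5, #29 → r4=0x1d
body[2] mov  r1, r5 → r1=0x00
body[3] mov  r5, r6 → r5=0x03
body[4] sub  r1, r6, #11 → r1=0xf8
body[5] sub  r0, r4, #61 → r0=0xe0
body[6] mov  r5, #0x48 → r5=0x48
body[7] add  r3, r4, #52 → r3=0x51
epilogue: pop r5=0x61, sp=0x8c
epilogue: pop r4=0x75, sp=0x8d
epilogue: pop r0=0xfa, sp=0x8e
r1 is caller-saved → body value

REG = 0xf8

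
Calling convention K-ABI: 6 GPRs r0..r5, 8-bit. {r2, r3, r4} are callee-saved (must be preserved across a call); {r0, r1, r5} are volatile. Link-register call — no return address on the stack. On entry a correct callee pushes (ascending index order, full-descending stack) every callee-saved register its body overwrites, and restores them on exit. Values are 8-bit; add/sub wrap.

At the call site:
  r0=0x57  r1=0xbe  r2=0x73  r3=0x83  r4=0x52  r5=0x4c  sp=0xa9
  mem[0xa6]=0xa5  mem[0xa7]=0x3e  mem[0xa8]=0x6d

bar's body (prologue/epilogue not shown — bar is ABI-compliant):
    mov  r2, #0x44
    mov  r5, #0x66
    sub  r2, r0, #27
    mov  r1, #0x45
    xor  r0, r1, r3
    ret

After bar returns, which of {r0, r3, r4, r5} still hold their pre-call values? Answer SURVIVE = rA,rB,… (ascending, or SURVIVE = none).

SURVIVE = r3,r4

prologue: push r2 → mem[0xa8]=0x73, sp=0xa8
body[0] mov  r2, #0x44 → r2=0x44
body[1] mov  r5, #0x66 → r5=0x66
body[2] sub  r2, r0, #27 → r2=0x3c
body[3] mov  r1, #0x45 → r1=0x45
body[4] xor  r0, r1, r3 → r0=0xc6
epilogue: pop r2=0x73, sp=0xa9
r0: caller-saved, written=True
r3: callee-saved, written=False
r4: callee-saved, written=False
r5: caller-saved, written=True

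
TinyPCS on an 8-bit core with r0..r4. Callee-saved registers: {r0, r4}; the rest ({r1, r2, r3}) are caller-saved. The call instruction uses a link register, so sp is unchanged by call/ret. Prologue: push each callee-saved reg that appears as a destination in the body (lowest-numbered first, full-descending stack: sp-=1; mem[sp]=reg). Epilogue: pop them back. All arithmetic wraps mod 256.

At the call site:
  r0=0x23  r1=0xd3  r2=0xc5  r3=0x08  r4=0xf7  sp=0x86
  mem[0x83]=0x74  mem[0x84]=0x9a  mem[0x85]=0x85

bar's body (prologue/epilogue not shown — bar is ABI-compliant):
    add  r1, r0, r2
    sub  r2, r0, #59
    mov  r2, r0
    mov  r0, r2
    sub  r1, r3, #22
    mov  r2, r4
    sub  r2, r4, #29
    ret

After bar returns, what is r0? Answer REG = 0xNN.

REG = 0x23

prologue: push r0 → mem[0x85]=0x23, sp=0x85
body[0] add  r1, r0, r2 → r1=0xe8
body[1] sub  r2, r0, #59 → r2=0xe8
body[2] mov  r2, r0 → r2=0x23
body[3] mov  r0, r2 → r0=0x23
body[4] sub  r1, r3, #22 → r1=0xf2
body[5] mov  r2, r4 → r2=0xf7
body[6] sub  r2, r4, #29 → r2=0xda
epilogue: pop r0=0x23, sp=0x86
r0 is callee-saved → restored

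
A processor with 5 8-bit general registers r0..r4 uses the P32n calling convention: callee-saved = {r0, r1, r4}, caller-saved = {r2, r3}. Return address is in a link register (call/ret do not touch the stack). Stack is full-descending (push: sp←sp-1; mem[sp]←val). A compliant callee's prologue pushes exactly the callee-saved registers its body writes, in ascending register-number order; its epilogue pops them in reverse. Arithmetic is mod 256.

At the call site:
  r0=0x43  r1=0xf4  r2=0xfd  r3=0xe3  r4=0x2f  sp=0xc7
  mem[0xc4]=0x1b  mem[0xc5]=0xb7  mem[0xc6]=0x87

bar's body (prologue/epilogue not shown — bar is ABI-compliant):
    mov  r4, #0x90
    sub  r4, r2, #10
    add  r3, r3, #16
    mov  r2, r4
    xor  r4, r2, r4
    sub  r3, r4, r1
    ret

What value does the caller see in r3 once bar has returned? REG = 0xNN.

prologue: push r4 → mem[0xc6]=0x2f, sp=0xc6
body[0] mov  r4, #0x90 → r4=0x90
body[1] sub  r4, r2, #10 → r4=0xf3
body[2] add  r3, r3, #16 → r3=0xf3
body[3] mov  r2, r4 → r2=0xf3
body[4] xor  r4, r2, r4 → r4=0x00
body[5] sub  r3, r4, r1 → r3=0x0c
epilogue: pop r4=0x2f, sp=0xc7
r3 is caller-saved → body value

REG = 0x0c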